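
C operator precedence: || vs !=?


'!=' is equality (level 6); '||' is logical OR (level 1)
Higher level binds tighter
'!=' has higher precedence than '||'


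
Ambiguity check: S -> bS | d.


right-linear, alternatives start with distinct terminals 'b' vs 'd': unique leftmost derivation
Unambiguous


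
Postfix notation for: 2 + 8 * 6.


* has higher precedence, evaluate 8*6 first
Postfix: 2 8 6 * +


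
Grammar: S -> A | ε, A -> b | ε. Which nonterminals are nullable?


A nonterminal is nullable iff some alternative derives ε (directly, or every symbol in it is nullable)
Nullable: {A, S}


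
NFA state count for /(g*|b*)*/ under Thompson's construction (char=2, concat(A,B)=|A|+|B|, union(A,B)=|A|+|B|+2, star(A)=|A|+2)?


Syntax tree has 2 char leaf(s), 1 union(s), 3 star(s)
chars contribute 2×2 = 4; each union adds +2; each star adds +2
Total: 4 + 2 + 6 = 12 states


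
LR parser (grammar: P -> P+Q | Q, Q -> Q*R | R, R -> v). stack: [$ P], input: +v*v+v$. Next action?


shift '+' to continue P -> P+Q
Action: shift


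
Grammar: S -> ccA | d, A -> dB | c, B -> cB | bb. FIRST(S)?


Per alternative of S: FIRST(ccA) = {c}; FIRST(d) = {d}
FIRST(S) = {c, d}


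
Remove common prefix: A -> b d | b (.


Common prefix: 'b'
Factored: A -> b A', A' -> d | (


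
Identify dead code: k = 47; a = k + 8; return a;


k is read by a's definition; a is returned
No dead code


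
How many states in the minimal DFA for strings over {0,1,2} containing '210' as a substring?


KMP-style automaton: 3 progress states + 1 absorbing accept = 4
Minimal DFA: 4 states


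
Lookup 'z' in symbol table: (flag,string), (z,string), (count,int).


Lookup 'z' → type string


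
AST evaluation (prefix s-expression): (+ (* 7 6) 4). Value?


Evaluate inner: (* 7 6) = 42
Evaluate root: (+ 42 4) = 46
Result: 46


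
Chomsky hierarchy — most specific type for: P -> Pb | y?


Left-linear: every RHS is a terminal or one nonterminal followed by a terminal
Classification: Type 3 (Regular)


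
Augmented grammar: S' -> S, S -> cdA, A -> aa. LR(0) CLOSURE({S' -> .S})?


Start: S' -> .S
For each item with dot before a nonterminal B, add B -> .γ for every B-production
Closure: [S' -> .S, S -> .cdA]


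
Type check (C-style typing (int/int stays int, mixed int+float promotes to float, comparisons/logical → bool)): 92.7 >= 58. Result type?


Operand types: float >= int
Rule: comparison yields bool
Result type: bool


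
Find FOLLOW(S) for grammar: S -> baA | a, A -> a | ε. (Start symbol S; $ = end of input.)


$ ∈ FOLLOW(S). For each A -> αBβ: add FIRST(β)\{ε} to FOLLOW(B); if β nullable, add FOLLOW(A).
FOLLOW(S) = {$}


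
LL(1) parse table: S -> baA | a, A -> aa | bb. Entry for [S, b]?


For [S, b]: 'b' ∈ FIRST(baA)
Entry: S -> baA


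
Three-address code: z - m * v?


Break into single-operator statements:
t1 = m * v
t2 = z - t1


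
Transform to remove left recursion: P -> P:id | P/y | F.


Left-recursive alternatives: P:id, P/y; non-recursive: F
Introduce P': P -> FP', P' -> :idP' | /yP' | ε


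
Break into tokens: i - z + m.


Scan left to right, longest-match per lexeme
Tokens: ID(i), OP(-), ID(z), OP(+), ID(m)


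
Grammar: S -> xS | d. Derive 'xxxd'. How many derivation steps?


Derivation: S => xS => xxS => xxxS => xxxd
Steps: 4


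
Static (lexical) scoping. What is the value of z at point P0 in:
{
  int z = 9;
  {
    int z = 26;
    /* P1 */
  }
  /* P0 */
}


z declared in the same block as P0
z = 9


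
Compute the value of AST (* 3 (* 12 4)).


Evaluate inner: (* 12 4) = 48
Evaluate root: (* 3 48) = 144
Result: 144


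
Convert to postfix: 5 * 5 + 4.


Left to right (same or higher precedence on left)
Postfix: 5 5 * 4 +


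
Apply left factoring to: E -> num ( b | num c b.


Common prefix: 'num'
Factored: E -> num E', E' -> ( b | c b


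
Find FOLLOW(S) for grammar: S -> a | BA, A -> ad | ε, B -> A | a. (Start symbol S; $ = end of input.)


$ ∈ FOLLOW(S). For each A -> αBβ: add FIRST(β)\{ε} to FOLLOW(B); if β nullable, add FOLLOW(A).
FOLLOW(S) = {$}


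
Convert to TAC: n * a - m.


Break into single-operator statements:
t1 = n * a
t2 = t1 - m


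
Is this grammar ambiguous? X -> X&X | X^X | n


'n&n^n' has two parse trees (no precedence encoded between & and ^)
Ambiguous


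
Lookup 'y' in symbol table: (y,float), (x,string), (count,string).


Lookup 'y' → type float


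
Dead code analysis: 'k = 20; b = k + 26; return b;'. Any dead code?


k is read by b's definition; b is returned
No dead code


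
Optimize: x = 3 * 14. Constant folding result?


3 * 14 = 42 at compile time
Optimized: x = 42


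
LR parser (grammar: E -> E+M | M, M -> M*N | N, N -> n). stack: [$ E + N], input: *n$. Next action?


'N' (not preceded by M*) is the handle for M -> N
Action: reduce (M -> N)


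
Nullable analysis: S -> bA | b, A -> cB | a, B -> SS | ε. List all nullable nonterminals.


A nonterminal is nullable iff some alternative derives ε (directly, or every symbol in it is nullable)
Nullable: {B}


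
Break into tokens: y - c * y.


Scan left to right, longest-match per lexeme
Tokens: ID(y), OP(-), ID(c), OP(*), ID(y)


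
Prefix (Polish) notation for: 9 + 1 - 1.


left-to-right (same/higher precedence on left): tree is (- (+ 9 1) 1)
Prefix: - + 9 1 1


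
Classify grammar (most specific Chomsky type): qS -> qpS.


LHS has context (more than one symbol) and |LHS| ≤ |RHS|
Classification: Type 1 (Context-Sensitive)


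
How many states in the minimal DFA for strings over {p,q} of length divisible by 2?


Track length mod 2: states 0..1, accept at 0
Minimal DFA: 2 states


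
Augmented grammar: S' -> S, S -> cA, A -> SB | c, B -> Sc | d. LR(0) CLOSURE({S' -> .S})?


Start: S' -> .S
For each item with dot before a nonterminal B, add B -> .γ for every B-production
Closure: [S' -> .S, S -> .cA]


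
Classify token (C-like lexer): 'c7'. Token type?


Pattern: letter/underscore followed by alphanumerics, not a keyword
Type: IDENTIFIER


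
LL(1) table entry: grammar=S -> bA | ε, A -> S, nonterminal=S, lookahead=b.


For [S, b]: 'b' ∈ FIRST(bA)
Entry: S -> bA


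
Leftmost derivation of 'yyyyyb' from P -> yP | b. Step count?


Derivation: P => yP => yyP => yyyP => yyyyP => yyyyyP => yyyyyb
Steps: 6


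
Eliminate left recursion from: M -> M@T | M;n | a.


Left-recursive alternatives: M@T, M;n; non-recursive: a
Introduce M': M -> aM', M' -> @TM' | ;nM' | ε


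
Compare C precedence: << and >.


'<<' is shift (level 8); '>' is relational (level 7)
Higher level binds tighter
'<<' has higher precedence than '>'


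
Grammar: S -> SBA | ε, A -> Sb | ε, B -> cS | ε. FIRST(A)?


Per alternative of A: FIRST(Sb) = {b, c}; FIRST(ε) = {ε}
FIRST(A) = {b, c, ε}


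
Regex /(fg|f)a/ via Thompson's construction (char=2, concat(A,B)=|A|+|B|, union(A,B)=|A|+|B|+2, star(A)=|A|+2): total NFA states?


Syntax tree has 4 char leaf(s), 1 union(s), 0 star(s)
chars contribute 4×2 = 8; each union adds +2; each star adds +2
Total: 8 + 2 + 0 = 10 states


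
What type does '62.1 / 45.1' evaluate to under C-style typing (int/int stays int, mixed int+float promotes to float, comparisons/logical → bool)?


Operand types: float / float
Rule: mixed int/float promotes to float; int/int stays int
Result type: float


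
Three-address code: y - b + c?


Break into single-operator statements:
t1 = y - b
t2 = t1 + c


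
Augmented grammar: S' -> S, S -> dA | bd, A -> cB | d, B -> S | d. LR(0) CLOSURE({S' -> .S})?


Start: S' -> .S
For each item with dot before a nonterminal B, add B -> .γ for every B-production
Closure: [S' -> .S, S -> .dA, S -> .bd]


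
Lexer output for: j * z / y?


Scan left to right, longest-match per lexeme
Tokens: ID(j), OP(*), ID(z), OP(/), ID(y)


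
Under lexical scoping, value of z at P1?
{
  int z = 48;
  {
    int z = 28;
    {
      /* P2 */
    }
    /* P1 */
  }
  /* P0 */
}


z declared in the same block as P1
z = 28


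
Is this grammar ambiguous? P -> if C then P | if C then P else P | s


dangling else: 'if C then if C then s else s' parses two ways
Ambiguous


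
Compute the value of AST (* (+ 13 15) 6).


Evaluate inner: (+ 13 15) = 28
Evaluate root: (* 28 6) = 168
Result: 168


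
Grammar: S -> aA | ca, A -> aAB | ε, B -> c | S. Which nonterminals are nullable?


A nonterminal is nullable iff some alternative derives ε (directly, or every symbol in it is nullable)
Nullable: {A}


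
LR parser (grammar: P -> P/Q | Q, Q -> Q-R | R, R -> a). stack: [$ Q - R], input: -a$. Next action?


handle 'Q-R' on top
Action: reduce (Q -> Q-R)


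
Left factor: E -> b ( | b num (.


Common prefix: 'b'
Factored: E -> b E', E' -> ( | num (


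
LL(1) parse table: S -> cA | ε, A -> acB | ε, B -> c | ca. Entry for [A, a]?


For [A, a]: 'a' ∈ FIRST(acB)
Entry: A -> acB


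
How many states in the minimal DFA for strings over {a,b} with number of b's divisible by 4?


Track (count of b) mod 4: states 0..3, accept at 0
Minimal DFA: 4 states


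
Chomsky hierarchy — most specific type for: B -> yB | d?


Right-linear: every RHS is a terminal or a terminal followed by one nonterminal
Classification: Type 3 (Regular)


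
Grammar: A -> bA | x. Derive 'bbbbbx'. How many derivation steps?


Derivation: A => bA => bbA => bbbA => bbbbA => bbbbbA => bbbbbx
Steps: 6


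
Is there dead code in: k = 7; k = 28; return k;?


first assignment to k is overwritten before any read
Dead: 'k = 7'


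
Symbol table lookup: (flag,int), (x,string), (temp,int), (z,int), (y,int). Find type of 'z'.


Lookup 'z' → type int


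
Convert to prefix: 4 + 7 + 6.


left-to-right (same/higher precedence on left): tree is (+ (+ 4 7) 6)
Prefix: + + 4 7 6


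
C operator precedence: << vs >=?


'<<' is shift (level 8); '>=' is relational (level 7)
Higher level binds tighter
'<<' has higher precedence than '>='


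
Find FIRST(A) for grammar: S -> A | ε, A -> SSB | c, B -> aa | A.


Per alternative of A: FIRST(SSB) = {a, c}; FIRST(c) = {c}
FIRST(A) = {a, c}


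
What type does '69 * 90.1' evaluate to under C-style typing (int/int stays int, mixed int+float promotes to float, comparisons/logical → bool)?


Operand types: int * float
Rule: mixed int/float promotes to float; int/int stays int
Result type: float


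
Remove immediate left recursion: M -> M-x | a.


Left-recursive alternatives: M-x; non-recursive: a
Introduce M': M -> aM', M' -> -xM' | ε


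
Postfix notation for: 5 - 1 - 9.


Left to right (same or higher precedence on left)
Postfix: 5 1 - 9 -


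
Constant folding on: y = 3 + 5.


3 + 5 = 8 at compile time
Optimized: y = 8


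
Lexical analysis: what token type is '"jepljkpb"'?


Pattern: double-quoted sequence
Type: STRING_LITERAL


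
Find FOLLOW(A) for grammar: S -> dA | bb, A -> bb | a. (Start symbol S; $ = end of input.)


$ ∈ FOLLOW(S). For each A -> αBβ: add FIRST(β)\{ε} to FOLLOW(B); if β nullable, add FOLLOW(A).
FOLLOW(A) = {$}


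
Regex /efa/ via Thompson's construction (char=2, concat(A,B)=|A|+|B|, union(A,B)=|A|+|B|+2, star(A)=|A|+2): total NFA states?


Syntax tree has 3 char leaf(s), 0 union(s), 0 star(s)
chars contribute 3×2 = 6; each union adds +2; each star adds +2
Total: 6 + 0 + 0 = 6 states


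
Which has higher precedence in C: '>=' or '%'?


'%' is multiplicative (level 10); '>=' is relational (level 7)
Higher level binds tighter
'%' has higher precedence than '>='


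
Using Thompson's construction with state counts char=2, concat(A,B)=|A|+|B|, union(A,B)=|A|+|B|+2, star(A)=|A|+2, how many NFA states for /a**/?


Syntax tree has 1 char leaf(s), 0 union(s), 2 star(s)
chars contribute 1×2 = 2; each union adds +2; each star adds +2
Total: 2 + 0 + 4 = 6 states


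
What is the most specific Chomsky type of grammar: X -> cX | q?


Right-linear: every RHS is a terminal or a terminal followed by one nonterminal
Classification: Type 3 (Regular)


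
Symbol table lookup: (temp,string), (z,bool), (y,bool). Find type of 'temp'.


Lookup 'temp' → type string


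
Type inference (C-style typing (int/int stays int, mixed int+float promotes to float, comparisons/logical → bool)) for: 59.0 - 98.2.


Operand types: float - float
Rule: mixed int/float promotes to float; int/int stays int
Result type: float


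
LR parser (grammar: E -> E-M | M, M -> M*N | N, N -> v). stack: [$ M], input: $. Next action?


lookahead ∉ {*} so M won't extend; reduce E -> M
Action: reduce (E -> M)


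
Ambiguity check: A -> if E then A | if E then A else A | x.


dangling else: 'if E then if E then x else x' parses two ways
Ambiguous


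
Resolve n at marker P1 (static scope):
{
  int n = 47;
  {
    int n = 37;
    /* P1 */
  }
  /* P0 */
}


n declared in the same block as P1
n = 37


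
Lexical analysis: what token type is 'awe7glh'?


Pattern: letter/underscore followed by alphanumerics, not a keyword
Type: IDENTIFIER


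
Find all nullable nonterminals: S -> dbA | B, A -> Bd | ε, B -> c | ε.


A nonterminal is nullable iff some alternative derives ε (directly, or every symbol in it is nullable)
Nullable: {A, B, S}


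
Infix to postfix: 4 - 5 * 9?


* has higher precedence, evaluate 5*9 first
Postfix: 4 5 9 * -


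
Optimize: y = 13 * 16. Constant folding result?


13 * 16 = 208 at compile time
Optimized: y = 208


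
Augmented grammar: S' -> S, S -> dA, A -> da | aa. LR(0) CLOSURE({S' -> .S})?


Start: S' -> .S
For each item with dot before a nonterminal B, add B -> .γ for every B-production
Closure: [S' -> .S, S -> .dA]


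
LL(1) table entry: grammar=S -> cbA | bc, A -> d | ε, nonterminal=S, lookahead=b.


For [S, b]: 'b' ∈ FIRST(bc)
Entry: S -> bc


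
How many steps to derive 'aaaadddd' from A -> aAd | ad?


Derivation: A => aAd => aaAdd => aaaAddd => aaaadddd
Steps: 4


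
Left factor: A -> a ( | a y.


Common prefix: 'a'
Factored: A -> a A', A' -> ( | y


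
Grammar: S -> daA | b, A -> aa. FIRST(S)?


Per alternative of S: FIRST(daA) = {d}; FIRST(b) = {b}
FIRST(S) = {b, d}


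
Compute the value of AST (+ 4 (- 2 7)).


Evaluate inner: (- 2 7) = -5
Evaluate root: (+ 4 -5) = -1
Result: -1


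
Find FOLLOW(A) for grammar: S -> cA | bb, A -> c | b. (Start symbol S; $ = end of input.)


$ ∈ FOLLOW(S). For each A -> αBβ: add FIRST(β)\{ε} to FOLLOW(B); if β nullable, add FOLLOW(A).
FOLLOW(A) = {$}


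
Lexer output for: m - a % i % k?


Scan left to right, longest-match per lexeme
Tokens: ID(m), OP(-), ID(a), OP(%), ID(i), OP(%), ID(k)


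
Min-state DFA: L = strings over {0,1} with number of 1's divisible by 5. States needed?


Track (count of 1) mod 5: states 0..4, accept at 0
Minimal DFA: 5 states


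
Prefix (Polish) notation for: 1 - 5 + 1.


left-to-right (same/higher precedence on left): tree is (+ (- 1 5) 1)
Prefix: + - 1 5 1


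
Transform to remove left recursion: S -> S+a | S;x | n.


Left-recursive alternatives: S+a, S;x; non-recursive: n
Introduce S': S -> nS', S' -> +aS' | ;xS' | ε


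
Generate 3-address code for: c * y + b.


Break into single-operator statements:
t1 = c * y
t2 = t1 + b


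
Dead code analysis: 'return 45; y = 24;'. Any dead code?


statement follows a return and is unreachable
Dead: 'y = 24'


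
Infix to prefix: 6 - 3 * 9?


'*' binds tighter: tree is (- 6 (* 3 9))
Prefix: - 6 * 3 9


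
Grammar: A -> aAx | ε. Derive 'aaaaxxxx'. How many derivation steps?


Derivation: A => aAx => aaAxx => aaaAxxx => aaaaAxxxx => aaaaxxxx
Steps: 5


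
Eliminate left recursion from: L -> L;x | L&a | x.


Left-recursive alternatives: L;x, L&a; non-recursive: x
Introduce L': L -> xL', L' -> ;xL' | &aL' | ε


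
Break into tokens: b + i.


Scan left to right, longest-match per lexeme
Tokens: ID(b), OP(+), ID(i)


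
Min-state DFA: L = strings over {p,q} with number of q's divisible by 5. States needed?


Track (count of q) mod 5: states 0..4, accept at 0
Minimal DFA: 5 states


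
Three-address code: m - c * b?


Break into single-operator statements:
t1 = c * b
t2 = m - t1


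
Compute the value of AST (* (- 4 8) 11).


Evaluate inner: (- 4 8) = -4
Evaluate root: (* -4 11) = -44
Result: -44


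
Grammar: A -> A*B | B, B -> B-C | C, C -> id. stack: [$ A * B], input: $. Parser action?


handle 'A*B' on top; lookahead ∈ FOLLOW(A) = {*, $}
Action: reduce (A -> A*B)


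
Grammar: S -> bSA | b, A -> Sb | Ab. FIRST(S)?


Per alternative of S: FIRST(bSA) = {b}; FIRST(b) = {b}
FIRST(S) = {b}


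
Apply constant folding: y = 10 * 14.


10 * 14 = 140 at compile time
Optimized: y = 140


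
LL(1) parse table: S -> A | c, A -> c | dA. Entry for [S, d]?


For [S, d]: 'd' ∈ FIRST(A)
Entry: S -> A


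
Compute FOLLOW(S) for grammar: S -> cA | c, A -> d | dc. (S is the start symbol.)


$ ∈ FOLLOW(S). For each A -> αBβ: add FIRST(β)\{ε} to FOLLOW(B); if β nullable, add FOLLOW(A).
FOLLOW(S) = {$}


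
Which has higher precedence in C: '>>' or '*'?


'*' is multiplicative (level 10); '>>' is shift (level 8)
Higher level binds tighter
'*' has higher precedence than '>>'


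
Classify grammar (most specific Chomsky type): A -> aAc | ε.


Single nonterminal LHS, but a^n c^n is not regular
Classification: Type 2 (Context-Free)


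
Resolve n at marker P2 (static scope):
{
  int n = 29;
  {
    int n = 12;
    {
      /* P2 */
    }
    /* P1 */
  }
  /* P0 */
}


P2's block does not declare n; resolves to the enclosing declaration at depth 1
n = 12


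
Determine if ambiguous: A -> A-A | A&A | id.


'id-id&id' has two parse trees (no precedence encoded between - and &)
Ambiguous


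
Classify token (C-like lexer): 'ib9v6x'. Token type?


Pattern: letter/underscore followed by alphanumerics, not a keyword
Type: IDENTIFIER


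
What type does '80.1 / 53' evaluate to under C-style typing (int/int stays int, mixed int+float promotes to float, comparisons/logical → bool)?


Operand types: float / int
Rule: mixed int/float promotes to float; int/int stays int
Result type: float


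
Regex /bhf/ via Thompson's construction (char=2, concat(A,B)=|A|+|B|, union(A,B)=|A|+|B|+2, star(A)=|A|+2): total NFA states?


Syntax tree has 3 char leaf(s), 0 union(s), 0 star(s)
chars contribute 3×2 = 6; each union adds +2; each star adds +2
Total: 6 + 0 + 0 = 6 states


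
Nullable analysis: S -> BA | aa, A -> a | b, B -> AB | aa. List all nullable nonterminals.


A nonterminal is nullable iff some alternative derives ε (directly, or every symbol in it is nullable)
Nullable: {}


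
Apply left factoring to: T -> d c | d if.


Common prefix: 'd'
Factored: T -> d T', T' -> c | if


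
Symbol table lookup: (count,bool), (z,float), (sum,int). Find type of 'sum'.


Lookup 'sum' → type int


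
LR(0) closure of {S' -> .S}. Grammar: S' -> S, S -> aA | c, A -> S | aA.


Start: S' -> .S
For each item with dot before a nonterminal B, add B -> .γ for every B-production
Closure: [S' -> .S, S -> .aA, S -> .c]


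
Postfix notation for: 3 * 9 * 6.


Left to right (same or higher precedence on left)
Postfix: 3 9 * 6 *


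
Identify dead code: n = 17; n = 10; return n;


first assignment to n is overwritten before any read
Dead: 'n = 17'


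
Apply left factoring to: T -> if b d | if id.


Common prefix: 'if'
Factored: T -> if T', T' -> b d | id


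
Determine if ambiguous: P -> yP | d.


right-linear, alternatives start with distinct terminals 'y' vs 'd': unique leftmost derivation
Unambiguous


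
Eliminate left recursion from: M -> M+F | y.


Left-recursive alternatives: M+F; non-recursive: y
Introduce M': M -> yM', M' -> +FM' | ε


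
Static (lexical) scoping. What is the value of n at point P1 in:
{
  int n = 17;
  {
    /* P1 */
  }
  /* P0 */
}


P1's block does not declare n; resolves to the enclosing declaration at depth 0
n = 17


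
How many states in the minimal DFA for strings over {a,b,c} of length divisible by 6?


Track length mod 6: states 0..5, accept at 0
Minimal DFA: 6 states


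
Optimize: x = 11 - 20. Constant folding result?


11 - 20 = -9 at compile time
Optimized: x = -9


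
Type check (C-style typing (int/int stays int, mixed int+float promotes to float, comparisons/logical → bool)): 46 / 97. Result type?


Operand types: int / int
Rule: mixed int/float promotes to float; int/int stays int
Result type: int


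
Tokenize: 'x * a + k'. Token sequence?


Scan left to right, longest-match per lexeme
Tokens: ID(x), OP(*), ID(a), OP(+), ID(k)


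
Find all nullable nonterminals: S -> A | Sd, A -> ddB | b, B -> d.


A nonterminal is nullable iff some alternative derives ε (directly, or every symbol in it is nullable)
Nullable: {}


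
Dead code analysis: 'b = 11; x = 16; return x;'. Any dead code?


b is assigned but never read
Dead: 'b = 11'


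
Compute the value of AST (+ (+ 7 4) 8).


Evaluate inner: (+ 7 4) = 11
Evaluate root: (+ 11 8) = 19
Result: 19


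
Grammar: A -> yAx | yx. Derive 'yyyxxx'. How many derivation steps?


Derivation: A => yAx => yyAxx => yyyxxx
Steps: 3


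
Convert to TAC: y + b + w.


Break into single-operator statements:
t1 = y + b
t2 = t1 + w


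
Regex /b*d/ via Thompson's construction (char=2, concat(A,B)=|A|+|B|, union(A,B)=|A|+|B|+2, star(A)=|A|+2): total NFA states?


Syntax tree has 2 char leaf(s), 0 union(s), 1 star(s)
chars contribute 2×2 = 4; each union adds +2; each star adds +2
Total: 4 + 0 + 2 = 6 states


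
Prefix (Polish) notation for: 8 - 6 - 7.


left-to-right (same/higher precedence on left): tree is (- (- 8 6) 7)
Prefix: - - 8 6 7


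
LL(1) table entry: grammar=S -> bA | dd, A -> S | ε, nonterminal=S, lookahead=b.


For [S, b]: 'b' ∈ FIRST(bA)
Entry: S -> bA


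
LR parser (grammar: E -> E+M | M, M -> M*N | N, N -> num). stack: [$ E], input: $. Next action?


start symbol E on stack, input exhausted
Action: accept


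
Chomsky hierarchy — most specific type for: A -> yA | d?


Right-linear: every RHS is a terminal or a terminal followed by one nonterminal
Classification: Type 3 (Regular)


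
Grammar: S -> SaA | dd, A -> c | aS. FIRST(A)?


Per alternative of A: FIRST(c) = {c}; FIRST(aS) = {a}
FIRST(A) = {a, c}


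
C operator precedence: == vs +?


'+' is additive (level 9); '==' is equality (level 6)
Higher level binds tighter
'+' has higher precedence than '=='


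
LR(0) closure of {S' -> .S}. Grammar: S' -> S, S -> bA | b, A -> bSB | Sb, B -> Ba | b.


Start: S' -> .S
For each item with dot before a nonterminal B, add B -> .γ for every B-production
Closure: [S' -> .S, S -> .bA, S -> .b]


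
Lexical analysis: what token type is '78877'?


Pattern: digits only
Type: INTEGER_LITERAL


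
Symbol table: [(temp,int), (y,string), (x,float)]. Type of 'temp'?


Lookup 'temp' → type int


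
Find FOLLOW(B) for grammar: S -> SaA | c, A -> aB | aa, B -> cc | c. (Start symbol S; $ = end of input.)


$ ∈ FOLLOW(S). For each A -> αBβ: add FIRST(β)\{ε} to FOLLOW(B); if β nullable, add FOLLOW(A).
FOLLOW(B) = {$, a}


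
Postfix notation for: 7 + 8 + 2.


Left to right (same or higher precedence on left)
Postfix: 7 8 + 2 +


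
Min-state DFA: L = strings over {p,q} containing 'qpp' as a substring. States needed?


KMP-style automaton: 3 progress states + 1 absorbing accept = 4
Minimal DFA: 4 states


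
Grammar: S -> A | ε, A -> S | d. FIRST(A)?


Per alternative of A: FIRST(S) = {d, ε}; FIRST(d) = {d}
FIRST(A) = {d, ε}


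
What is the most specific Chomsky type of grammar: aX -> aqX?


LHS has context (more than one symbol) and |LHS| ≤ |RHS|
Classification: Type 1 (Context-Sensitive)


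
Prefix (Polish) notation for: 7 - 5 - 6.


left-to-right (same/higher precedence on left): tree is (- (- 7 5) 6)
Prefix: - - 7 5 6


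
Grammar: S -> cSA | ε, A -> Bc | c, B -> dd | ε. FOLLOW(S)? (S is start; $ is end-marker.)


$ ∈ FOLLOW(S). For each A -> αBβ: add FIRST(β)\{ε} to FOLLOW(B); if β nullable, add FOLLOW(A).
FOLLOW(S) = {$, c, d}


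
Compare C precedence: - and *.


'*' is multiplicative (level 10); '-' is additive (level 9)
Higher level binds tighter
'*' has higher precedence than '-'


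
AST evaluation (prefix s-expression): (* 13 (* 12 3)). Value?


Evaluate inner: (* 12 3) = 36
Evaluate root: (* 13 36) = 468
Result: 468


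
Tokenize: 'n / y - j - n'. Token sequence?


Scan left to right, longest-match per lexeme
Tokens: ID(n), OP(/), ID(y), OP(-), ID(j), OP(-), ID(n)


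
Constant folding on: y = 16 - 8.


16 - 8 = 8 at compile time
Optimized: y = 8


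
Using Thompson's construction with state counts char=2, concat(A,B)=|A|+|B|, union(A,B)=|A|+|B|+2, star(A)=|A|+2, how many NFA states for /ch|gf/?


Syntax tree has 4 char leaf(s), 1 union(s), 0 star(s)
chars contribute 4×2 = 8; each union adds +2; each star adds +2
Total: 8 + 2 + 0 = 10 states


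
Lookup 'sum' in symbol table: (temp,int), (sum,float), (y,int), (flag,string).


Lookup 'sum' → type float


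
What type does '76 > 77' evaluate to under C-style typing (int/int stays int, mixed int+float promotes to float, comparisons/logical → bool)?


Operand types: int > int
Rule: comparison yields bool
Result type: bool


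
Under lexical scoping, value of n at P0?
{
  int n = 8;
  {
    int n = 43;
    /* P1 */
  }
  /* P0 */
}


n declared in the same block as P0
n = 8


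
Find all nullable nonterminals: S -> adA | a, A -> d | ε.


A nonterminal is nullable iff some alternative derives ε (directly, or every symbol in it is nullable)
Nullable: {A}


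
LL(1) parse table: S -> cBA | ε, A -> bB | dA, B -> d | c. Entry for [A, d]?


For [A, d]: 'd' ∈ FIRST(dA)
Entry: A -> dA


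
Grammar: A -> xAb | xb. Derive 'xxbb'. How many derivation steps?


Derivation: A => xAb => xxbb
Steps: 2


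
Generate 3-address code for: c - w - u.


Break into single-operator statements:
t1 = c - w
t2 = t1 - u


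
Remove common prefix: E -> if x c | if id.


Common prefix: 'if'
Factored: E -> if E', E' -> x c | id


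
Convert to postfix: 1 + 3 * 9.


* has higher precedence, evaluate 3*9 first
Postfix: 1 3 9 * +


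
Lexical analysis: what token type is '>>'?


Pattern: operator symbol
Type: OPERATOR


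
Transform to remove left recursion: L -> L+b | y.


Left-recursive alternatives: L+b; non-recursive: y
Introduce L': L -> yL', L' -> +bL' | ε


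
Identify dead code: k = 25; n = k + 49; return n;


k is read by n's definition; n is returned
No dead code


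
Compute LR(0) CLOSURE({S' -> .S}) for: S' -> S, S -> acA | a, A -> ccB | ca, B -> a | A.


Start: S' -> .S
For each item with dot before a nonterminal B, add B -> .γ for every B-production
Closure: [S' -> .S, S -> .acA, S -> .a]


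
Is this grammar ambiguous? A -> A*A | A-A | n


'n*n-n' has two parse trees (no precedence encoded between * and -)
Ambiguous


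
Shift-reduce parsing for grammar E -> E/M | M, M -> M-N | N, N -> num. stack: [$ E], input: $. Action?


start symbol E on stack, input exhausted
Action: accept


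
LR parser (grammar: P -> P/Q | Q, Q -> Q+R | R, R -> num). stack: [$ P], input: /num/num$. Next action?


shift '/' to continue P -> P/Q
Action: shift


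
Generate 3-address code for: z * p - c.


Break into single-operator statements:
t1 = z * p
t2 = t1 - c


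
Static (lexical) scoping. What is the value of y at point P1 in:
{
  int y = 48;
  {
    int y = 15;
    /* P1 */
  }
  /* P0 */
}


y declared in the same block as P1
y = 15


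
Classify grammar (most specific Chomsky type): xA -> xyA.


LHS has context (more than one symbol) and |LHS| ≤ |RHS|
Classification: Type 1 (Context-Sensitive)


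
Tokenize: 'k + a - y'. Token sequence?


Scan left to right, longest-match per lexeme
Tokens: ID(k), OP(+), ID(a), OP(-), ID(y)


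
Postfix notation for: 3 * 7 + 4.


Left to right (same or higher precedence on left)
Postfix: 3 7 * 4 +


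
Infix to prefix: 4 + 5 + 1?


left-to-right (same/higher precedence on left): tree is (+ (+ 4 5) 1)
Prefix: + + 4 5 1


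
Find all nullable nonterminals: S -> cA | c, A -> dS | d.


A nonterminal is nullable iff some alternative derives ε (directly, or every symbol in it is nullable)
Nullable: {}


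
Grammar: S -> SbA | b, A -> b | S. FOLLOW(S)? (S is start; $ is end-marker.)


$ ∈ FOLLOW(S). For each A -> αBβ: add FIRST(β)\{ε} to FOLLOW(B); if β nullable, add FOLLOW(A).
FOLLOW(S) = {$, b}


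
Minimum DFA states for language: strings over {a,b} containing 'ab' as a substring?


KMP-style automaton: 2 progress states + 1 absorbing accept = 3
Minimal DFA: 3 states


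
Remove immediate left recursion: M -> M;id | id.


Left-recursive alternatives: M;id; non-recursive: id
Introduce M': M -> idM', M' -> ;idM' | ε


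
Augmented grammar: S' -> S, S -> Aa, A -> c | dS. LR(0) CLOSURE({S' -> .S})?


Start: S' -> .S
For each item with dot before a nonterminal B, add B -> .γ for every B-production
Closure: [S' -> .S, S -> .Aa, A -> .c, A -> .dS]


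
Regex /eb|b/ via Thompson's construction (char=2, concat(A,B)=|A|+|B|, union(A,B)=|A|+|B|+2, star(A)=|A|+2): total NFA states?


Syntax tree has 3 char leaf(s), 1 union(s), 0 star(s)
chars contribute 3×2 = 6; each union adds +2; each star adds +2
Total: 6 + 2 + 0 = 8 states


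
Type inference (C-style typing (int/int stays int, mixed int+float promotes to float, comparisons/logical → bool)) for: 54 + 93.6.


Operand types: int + float
Rule: mixed int/float promotes to float; int/int stays int
Result type: float


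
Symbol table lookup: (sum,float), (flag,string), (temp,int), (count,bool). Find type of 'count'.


Lookup 'count' → type bool


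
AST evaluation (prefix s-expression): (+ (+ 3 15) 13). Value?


Evaluate inner: (+ 3 15) = 18
Evaluate root: (+ 18 13) = 31
Result: 31


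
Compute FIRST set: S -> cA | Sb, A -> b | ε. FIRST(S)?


Per alternative of S: FIRST(cA) = {c}; FIRST(Sb) = {c}
FIRST(S) = {c}


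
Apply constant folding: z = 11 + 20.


11 + 20 = 31 at compile time
Optimized: z = 31


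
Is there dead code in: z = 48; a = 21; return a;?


z is assigned but never read
Dead: 'z = 48'


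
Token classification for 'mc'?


Pattern: letter/underscore followed by alphanumerics, not a keyword
Type: IDENTIFIER


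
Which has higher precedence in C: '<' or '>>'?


'>>' is shift (level 8); '<' is relational (level 7)
Higher level binds tighter
'>>' has higher precedence than '<'


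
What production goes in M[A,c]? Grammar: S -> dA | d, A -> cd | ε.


For [A, c]: 'c' ∈ FIRST(cd)
Entry: A -> cd


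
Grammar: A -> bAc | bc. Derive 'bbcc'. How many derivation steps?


Derivation: A => bAc => bbcc
Steps: 2


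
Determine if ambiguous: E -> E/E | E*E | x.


'x/x*x' has two parse trees (no precedence encoded between / and *)
Ambiguous


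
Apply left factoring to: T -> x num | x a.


Common prefix: 'x'
Factored: T -> x T', T' -> num | a


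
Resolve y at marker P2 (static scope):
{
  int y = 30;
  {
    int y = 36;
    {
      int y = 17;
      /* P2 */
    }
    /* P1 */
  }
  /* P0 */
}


y declared in the same block as P2
y = 17


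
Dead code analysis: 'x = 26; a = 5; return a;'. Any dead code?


x is assigned but never read
Dead: 'x = 26'


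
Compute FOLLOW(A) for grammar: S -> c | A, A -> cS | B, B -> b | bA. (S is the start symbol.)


$ ∈ FOLLOW(S). For each A -> αBβ: add FIRST(β)\{ε} to FOLLOW(B); if β nullable, add FOLLOW(A).
FOLLOW(A) = {$}


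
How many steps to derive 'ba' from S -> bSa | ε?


Derivation: S => bSa => ba
Steps: 2


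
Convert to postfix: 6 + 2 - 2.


Left to right (same or higher precedence on left)
Postfix: 6 2 + 2 -


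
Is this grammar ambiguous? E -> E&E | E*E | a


'a&a*a' has two parse trees (no precedence encoded between & and *)
Ambiguous


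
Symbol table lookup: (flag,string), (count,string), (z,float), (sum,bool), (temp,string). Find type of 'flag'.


Lookup 'flag' → type string


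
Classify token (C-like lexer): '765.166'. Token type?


Pattern: digits with a decimal point
Type: FLOAT_LITERAL


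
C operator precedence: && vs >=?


'>=' is relational (level 7); '&&' is logical AND (level 2)
Higher level binds tighter
'>=' has higher precedence than '&&'


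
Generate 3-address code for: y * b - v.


Break into single-operator statements:
t1 = y * b
t2 = t1 - v


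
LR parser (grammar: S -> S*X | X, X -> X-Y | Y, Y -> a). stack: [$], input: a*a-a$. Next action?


no handle on stack; shift 'a'
Action: shift


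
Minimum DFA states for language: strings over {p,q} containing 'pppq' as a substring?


KMP-style automaton: 4 progress states + 1 absorbing accept = 5
Minimal DFA: 5 states


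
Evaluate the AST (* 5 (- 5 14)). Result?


Evaluate inner: (- 5 14) = -9
Evaluate root: (* 5 -9) = -45
Result: -45


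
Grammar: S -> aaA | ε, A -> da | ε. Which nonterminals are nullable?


A nonterminal is nullable iff some alternative derives ε (directly, or every symbol in it is nullable)
Nullable: {A, S}


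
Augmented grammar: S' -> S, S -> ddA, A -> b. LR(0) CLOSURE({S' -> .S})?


Start: S' -> .S
For each item with dot before a nonterminal B, add B -> .γ for every B-production
Closure: [S' -> .S, S -> .ddA]


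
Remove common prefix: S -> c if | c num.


Common prefix: 'c'
Factored: S -> c S', S' -> if | num


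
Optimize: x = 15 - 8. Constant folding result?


15 - 8 = 7 at compile time
Optimized: x = 7


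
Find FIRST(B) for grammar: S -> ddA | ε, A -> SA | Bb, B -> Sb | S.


Per alternative of B: FIRST(Sb) = {b, d}; FIRST(S) = {d, ε}
FIRST(B) = {b, d, ε}


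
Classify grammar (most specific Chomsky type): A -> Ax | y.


Left-linear: every RHS is a terminal or one nonterminal followed by a terminal
Classification: Type 3 (Regular)


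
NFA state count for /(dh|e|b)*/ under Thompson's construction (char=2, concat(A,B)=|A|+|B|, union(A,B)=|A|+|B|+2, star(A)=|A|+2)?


Syntax tree has 4 char leaf(s), 2 union(s), 1 star(s)
chars contribute 4×2 = 8; each union adds +2; each star adds +2
Total: 8 + 4 + 2 = 14 states


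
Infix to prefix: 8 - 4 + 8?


left-to-right (same/higher precedence on left): tree is (+ (- 8 4) 8)
Prefix: + - 8 4 8


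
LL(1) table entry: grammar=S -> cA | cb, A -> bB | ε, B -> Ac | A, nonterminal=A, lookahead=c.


For [A, c]: ε is nullable and 'c' ∈ FOLLOW(A)
Entry: A -> ε


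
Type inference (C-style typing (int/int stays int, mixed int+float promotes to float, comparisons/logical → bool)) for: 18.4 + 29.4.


Operand types: float + float
Rule: mixed int/float promotes to float; int/int stays int
Result type: float


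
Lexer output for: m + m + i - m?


Scan left to right, longest-match per lexeme
Tokens: ID(m), OP(+), ID(m), OP(+), ID(i), OP(-), ID(m)


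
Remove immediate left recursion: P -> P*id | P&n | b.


Left-recursive alternatives: P*id, P&n; non-recursive: b
Introduce P': P -> bP', P' -> *idP' | &nP' | ε


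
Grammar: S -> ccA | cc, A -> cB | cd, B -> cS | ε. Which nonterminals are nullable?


A nonterminal is nullable iff some alternative derives ε (directly, or every symbol in it is nullable)
Nullable: {B}


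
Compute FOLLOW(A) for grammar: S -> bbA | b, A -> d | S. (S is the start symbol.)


$ ∈ FOLLOW(S). For each A -> αBβ: add FIRST(β)\{ε} to FOLLOW(B); if β nullable, add FOLLOW(A).
FOLLOW(A) = {$}


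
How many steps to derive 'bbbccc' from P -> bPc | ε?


Derivation: P => bPc => bbPcc => bbbPccc => bbbccc
Steps: 4


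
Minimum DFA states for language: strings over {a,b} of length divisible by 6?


Track length mod 6: states 0..5, accept at 0
Minimal DFA: 6 states


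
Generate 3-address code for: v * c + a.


Break into single-operator statements:
t1 = v * c
t2 = t1 + a


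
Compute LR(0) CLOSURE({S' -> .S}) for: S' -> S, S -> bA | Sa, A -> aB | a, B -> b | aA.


Start: S' -> .S
For each item with dot before a nonterminal B, add B -> .γ for every B-production
Closure: [S' -> .S, S -> .bA, S -> .Sa]


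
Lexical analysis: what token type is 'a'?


Pattern: letter/underscore followed by alphanumerics, not a keyword
Type: IDENTIFIER


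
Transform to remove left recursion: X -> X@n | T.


Left-recursive alternatives: X@n; non-recursive: T
Introduce X': X -> TX', X' -> @nX' | ε


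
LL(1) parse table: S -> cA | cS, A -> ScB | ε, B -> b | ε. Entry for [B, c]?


For [B, c]: ε is nullable and 'c' ∈ FOLLOW(B)
Entry: B -> ε


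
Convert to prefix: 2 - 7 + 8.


left-to-right (same/higher precedence on left): tree is (+ (- 2 7) 8)
Prefix: + - 2 7 8


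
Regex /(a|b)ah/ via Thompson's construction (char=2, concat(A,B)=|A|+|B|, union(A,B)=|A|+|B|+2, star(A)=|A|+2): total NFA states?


Syntax tree has 4 char leaf(s), 1 union(s), 0 star(s)
chars contribute 4×2 = 8; each union adds +2; each star adds +2
Total: 8 + 2 + 0 = 10 states


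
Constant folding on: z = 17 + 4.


17 + 4 = 21 at compile time
Optimized: z = 21


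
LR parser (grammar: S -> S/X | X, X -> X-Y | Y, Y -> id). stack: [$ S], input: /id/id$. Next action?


shift '/' to continue S -> S/X
Action: shift


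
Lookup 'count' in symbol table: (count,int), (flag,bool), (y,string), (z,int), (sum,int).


Lookup 'count' → type int


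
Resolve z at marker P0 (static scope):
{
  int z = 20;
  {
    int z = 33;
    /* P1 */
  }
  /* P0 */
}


z declared in the same block as P0
z = 20


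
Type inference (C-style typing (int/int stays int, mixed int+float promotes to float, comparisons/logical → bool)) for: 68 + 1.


Operand types: int + int
Rule: mixed int/float promotes to float; int/int stays int
Result type: int


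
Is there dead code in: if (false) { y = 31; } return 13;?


condition is constant false, so the whole block is unreachable
Dead: 'if (false) { y = 31; }'


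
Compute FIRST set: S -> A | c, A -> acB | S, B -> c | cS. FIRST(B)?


Per alternative of B: FIRST(c) = {c}; FIRST(cS) = {c}
FIRST(B) = {c}


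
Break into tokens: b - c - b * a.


Scan left to right, longest-match per lexeme
Tokens: ID(b), OP(-), ID(c), OP(-), ID(b), OP(*), ID(a)


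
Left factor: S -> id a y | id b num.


Common prefix: 'id'
Factored: S -> id S', S' -> a y | b num


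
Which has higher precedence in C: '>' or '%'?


'%' is multiplicative (level 10); '>' is relational (level 7)
Higher level binds tighter
'%' has higher precedence than '>'


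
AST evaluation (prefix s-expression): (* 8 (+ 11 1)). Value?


Evaluate inner: (+ 11 1) = 12
Evaluate root: (* 8 12) = 96
Result: 96


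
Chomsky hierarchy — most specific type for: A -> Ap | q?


Left-linear: every RHS is a terminal or one nonterminal followed by a terminal
Classification: Type 3 (Regular)
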